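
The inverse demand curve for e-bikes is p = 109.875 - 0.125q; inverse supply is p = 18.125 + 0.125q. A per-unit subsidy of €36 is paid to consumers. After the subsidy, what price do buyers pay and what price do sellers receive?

Pre-subsidy: 109.875 - 0.125q = 18.125 + 0.125q gives q* = 367 and p* = 64.
With the rebate, buyers effectively pay pb = ps − 36, where ps is the price sellers receive.
On the curves, pb = 109.875 - 0.125q and ps = 18.125 + 0.125q; the wedge ps − pb = 36 gives 18.125 + 0.125q − (109.875 - 0.125q) = 36, so q' = 511.
Then pb = 109.875 − 0.125·511 = 46 and ps = 18.125 + 0.125·511 = 82.

Buyers pay €46; sellers receive €82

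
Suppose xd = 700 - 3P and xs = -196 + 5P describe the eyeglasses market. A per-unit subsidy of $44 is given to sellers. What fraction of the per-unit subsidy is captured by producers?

Producer share = 0.375

Pre-subsidy: 700 - 3P = -196 + 5P gives P* = 112, x* = 364.
With the subsidy, sellers receive Ps = Pb + 44 for each unit, where Pb is the price buyers pay.
Supply in terms of Pb becomes xs = -196 + 5(Pb + 44) = 24 + 5Pb. Setting this equal to demand: 700 - 3Pb = 24 + 5Pb, so Pb = 84.5.
Sellers receive Ps = 84.5 + 44 = 128.5; x' = 700 − 3·84.5 = 446.5.
Buyers' price falls by P* − Pb = 112 − 84.5 = 27.5; sellers' price rises by Ps − P* = 128.5 − 112 = 16.5.
So producers capture 16.5/44 = 0.375 of each unit of subsidy.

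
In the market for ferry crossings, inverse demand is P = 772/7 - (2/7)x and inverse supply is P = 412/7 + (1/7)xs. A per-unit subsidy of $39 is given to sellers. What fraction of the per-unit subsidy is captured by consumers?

Consumer share = 2/3

Pre-subsidy: 772/7 - (2/7)x = 412/7 + (1/7)x gives x* = 120 and P* = 76.
With the subsidy, sellers receive Ps = Pb + 39 for each unit, where Pb is the price buyers pay.
On the curves, Pb = 772/7 - (2/7)x and Ps = 412/7 + (1/7)x; the wedge Ps − Pb = 39 gives 412/7 + (1/7)x − (772/7 - (2/7)x) = 39, so x' = 211.
Then Pb = 772/7 − (2/7)·211 = 50 and Ps = 412/7 + (1/7)·211 = 89.
Buyers' price falls by P* − Pb = 76 − 50 = 26; sellers' price rises by Ps − P* = 89 − 76 = 13.
So consumers capture 26/39 = 2/3 of each unit of subsidy.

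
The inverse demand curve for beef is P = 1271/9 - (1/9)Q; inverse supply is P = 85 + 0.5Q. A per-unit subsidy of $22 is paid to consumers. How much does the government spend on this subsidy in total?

Government cost = $2816

Pre-subsidy: 1271/9 - (1/9)Q = 85 + 0.5Q gives Q* = 92 and P* = 131.
With the rebate, buyers effectively pay Pb = Ps − 22, where Ps is the price sellers receive.
On the curves, Pb = 1271/9 - (1/9)Q and Ps = 85 + 0.5Q; the wedge Ps − Pb = 22 gives 85 + 0.5Q − (1271/9 - (1/9)Q) = 22, so Q' = 128.
Then Pb = 1271/9 − (1/9)·128 = 127 and Ps = 85 + 0.5·128 = 149.
Government outlay = subsidy × quantity = 22 × 128 = 2816.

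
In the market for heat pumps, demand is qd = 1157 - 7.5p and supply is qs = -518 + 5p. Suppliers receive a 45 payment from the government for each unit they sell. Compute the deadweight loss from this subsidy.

Pre-subsidy: 1157 - 7.5p = -518 + 5p gives p* = 134, q* = 152.
With the subsidy, sellers receive ps = pb + 45 for each unit, where pb is the price buyers pay.
Supply in terms of pb becomes qs = -518 + 5(pb + 45) = -293 + 5pb. Setting this equal to demand: 1157 - 7.5pb = -293 + 5pb, so pb = 116.
Sellers receive ps = 116 + 45 = 161; q' = 1157 − 7.5·116 = 287.
The subsidy expands output by 287 − 152 = 135 past the efficient level; on those units the gap between marginal cost and willingness to pay runs from 0 up to 45.
DWL = ½ × 45 × 135 = 3037.5.

Deadweight loss = 3037.5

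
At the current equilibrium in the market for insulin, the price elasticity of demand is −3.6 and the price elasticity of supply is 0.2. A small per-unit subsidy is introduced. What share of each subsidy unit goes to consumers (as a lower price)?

For a small subsidy around the equilibrium, the benefit split depends on the relative slopes, which at a point are proportional to the elasticities.
Buyer share = εs/(εs + |εd|) = 0.2/(0.2 + 3.6) = 1/19; seller share = |εd|/(εs + |εd|) = 18/19.

Consumer share = 1/19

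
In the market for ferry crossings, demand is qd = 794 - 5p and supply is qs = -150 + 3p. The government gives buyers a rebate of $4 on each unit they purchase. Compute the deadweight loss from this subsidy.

Deadweight loss = $15

Pre-subsidy: 794 - 5p = -150 + 3p gives p* = 118, q* = 204.
With the rebate, buyers effectively pay pb = ps − 4, where ps is the price sellers receive.
Demand in terms of ps becomes qd = 794 − 5(ps − 4) = 814 - 5ps. Setting this equal to supply: 814 - 5ps = -150 + 3ps, so ps = 120.5.
Buyers pay pb = 120.5 − 4 = 116.5; q' = -150 + 3·120.5 = 211.5.
The subsidy expands output by 211.5 − 204 = 7.5 past the efficient level; on those units the gap between marginal cost and willingness to pay runs from 0 up to 4.
DWL = ½ × 4 × 7.5 = 15.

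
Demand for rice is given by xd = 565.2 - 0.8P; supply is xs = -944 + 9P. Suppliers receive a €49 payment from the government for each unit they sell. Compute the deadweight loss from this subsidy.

Deadweight loss = €882

Pre-subsidy: 565.2 - 0.8P = -944 + 9P gives P* = 154, x* = 442.
With the subsidy, sellers receive Ps = Pb + 49 for each unit, where Pb is the price buyers pay.
Supply in terms of Pb becomes xs = -944 + 9(Pb + 49) = -503 + 9Pb. Setting this equal to demand: 565.2 - 0.8Pb = -503 + 9Pb, so Pb = 109.
Sellers receive Ps = 109 + 49 = 158; x' = 565.2 − 0.8·109 = 478.
The subsidy expands output by 478 − 442 = 36 past the efficient level; on those units the gap between marginal cost and willingness to pay runs from 0 up to 49.
DWL = ½ × 49 × 36 = 882.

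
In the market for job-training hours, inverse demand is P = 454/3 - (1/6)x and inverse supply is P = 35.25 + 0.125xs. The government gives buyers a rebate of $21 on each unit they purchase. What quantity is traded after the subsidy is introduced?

Pre-subsidy: 454/3 - (1/6)x = 35.25 + 0.125x gives x* = 398 and P* = 85.
With the rebate, buyers effectively pay Pb = Ps − 21, where Ps is the price sellers receive.
On the curves, Pb = 454/3 - (1/6)x and Ps = 35.25 + 0.125x; the wedge Ps − Pb = 21 gives 35.25 + 0.125x − (454/3 - (1/6)x) = 21, so x' = 470.
Then Pb = 454/3 − (1/6)·470 = 73 and Ps = 35.25 + 0.125·470 = 94.

x' = 470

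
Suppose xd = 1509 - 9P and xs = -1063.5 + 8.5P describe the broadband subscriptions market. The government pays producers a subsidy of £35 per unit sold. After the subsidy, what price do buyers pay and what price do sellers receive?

Pre-subsidy: 1509 - 9P = -1063.5 + 8.5P gives P* = 147, x* = 186.
With the subsidy, sellers receive Ps = Pb + 35 for each unit, where Pb is the price buyers pay.
Supply in terms of Pb becomes xs = -1063.5 + 8.5(Pb + 35) = -766 + 8.5Pb. Setting this equal to demand: 1509 - 9Pb = -766 + 8.5Pb, so Pb = 130.
Sellers receive Ps = 130 + 35 = 165; x' = 1509 − 9·130 = 339.

Buyers pay £130; sellers receive £165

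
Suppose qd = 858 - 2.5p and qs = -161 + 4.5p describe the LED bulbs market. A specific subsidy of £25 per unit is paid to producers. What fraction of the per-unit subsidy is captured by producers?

Producer share = 5/14

Pre-subsidy: 858 - 2.5p = -161 + 4.5p gives p* = 1019/7, q* = 6917/14.
With the subsidy, sellers receive ps = pb + 25 for each unit, where pb is the price buyers pay.
Supply in terms of pb becomes qs = -161 + 4.5(pb + 25) = -48.5 + 4.5pb. Setting this equal to demand: 858 - 2.5pb = -48.5 + 4.5pb, so pb = 129.5.
Sellers receive ps = 129.5 + 25 = 154.5; q' = 858 − 2.5·129.5 = 534.25.
Buyers' price falls by p* − pb = 1019/7 − 129.5 = 225/14; sellers' price rises by ps − p* = 154.5 − 1019/7 = 125/14.
So producers capture (125/14)/25 = 5/14 of each unit of subsidy.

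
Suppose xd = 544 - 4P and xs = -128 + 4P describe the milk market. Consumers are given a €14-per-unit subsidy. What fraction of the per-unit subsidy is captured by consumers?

Pre-subsidy: 544 - 4P = -128 + 4P gives P* = 84, x* = 208.
With the rebate, buyers effectively pay Pb = Ps − 14, where Ps is the price sellers receive.
Demand in terms of Ps becomes xd = 544 − 4(Ps − 14) = 600 - 4Ps. Setting this equal to supply: 600 - 4Ps = -128 + 4Ps, so Ps = 91.
Buyers pay Pb = 91 − 14 = 77; x' = -128 + 4·91 = 236.
Buyers' price falls by P* − Pb = 84 − 77 = 7; sellers' price rises by Ps − P* = 91 − 84 = 7.
So consumers capture 7/14 = 0.5 of each unit of subsidy.

Consumer share = 0.5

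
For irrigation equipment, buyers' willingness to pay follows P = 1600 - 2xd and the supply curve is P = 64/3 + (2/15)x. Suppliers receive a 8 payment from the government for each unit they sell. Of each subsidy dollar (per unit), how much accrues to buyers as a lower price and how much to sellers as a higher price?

Buyers gain 7.5 per unit; sellers gain 0.5 per unit

Pre-subsidy: 1600 - 2x = 64/3 + (2/15)x gives x* = 740 and P* = 120.
With the subsidy, sellers receive Ps = Pb + 8 for each unit, where Pb is the price buyers pay.
On the curves, Pb = 1600 - 2x and Ps = 64/3 + (2/15)x; the wedge Ps − Pb = 8 gives 64/3 + (2/15)x − (1600 - 2x) = 8, so x' = 743.75.
Then Pb = 1600 − 2·743.75 = 112.5 and Ps = 64/3 + (2/15)·743.75 = 120.5.
Buyers' price falls by P* − Pb = 120 − 112.5 = 7.5; sellers' price rises by Ps − P* = 120.5 − 120 = 0.5.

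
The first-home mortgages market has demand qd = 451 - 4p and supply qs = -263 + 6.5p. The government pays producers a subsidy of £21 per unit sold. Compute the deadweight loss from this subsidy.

Deadweight loss = £546

Pre-subsidy: 451 - 4p = -263 + 6.5p gives p* = 68, q* = 179.
With the subsidy, sellers receive ps = pb + 21 for each unit, where pb is the price buyers pay.
Supply in terms of pb becomes qs = -263 + 6.5(pb + 21) = -126.5 + 6.5pb. Setting this equal to demand: 451 - 4pb = -126.5 + 6.5pb, so pb = 55.
Sellers receive ps = 55 + 21 = 76; q' = 451 − 4·55 = 231.
The subsidy expands output by 231 − 179 = 52 past the efficient level; on those units the gap between marginal cost and willingness to pay runs from 0 up to 21.
DWL = ½ × 21 × 52 = 546.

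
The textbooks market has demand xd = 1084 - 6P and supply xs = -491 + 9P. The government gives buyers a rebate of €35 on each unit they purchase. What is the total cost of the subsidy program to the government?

Pre-subsidy: 1084 - 6P = -491 + 9P gives P* = 105, x* = 454.
With the rebate, buyers effectively pay Pb = Ps − 35, where Ps is the price sellers receive.
Demand in terms of Ps becomes xd = 1084 − 6(Ps − 35) = 1294 - 6Ps. Setting this equal to supply: 1294 - 6Ps = -491 + 9Ps, so Ps = 119.
Buyers pay Pb = 119 − 35 = 84; x' = -491 + 9·119 = 580.
Government outlay = subsidy × quantity = 35 × 580 = 20300.

Government cost = €20300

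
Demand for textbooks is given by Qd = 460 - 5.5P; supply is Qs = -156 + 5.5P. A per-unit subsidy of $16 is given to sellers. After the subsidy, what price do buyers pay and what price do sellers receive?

Buyers pay $48; sellers receive $64

Pre-subsidy: 460 - 5.5P = -156 + 5.5P gives P* = 56, Q* = 152.
With the subsidy, sellers receive Ps = Pb + 16 for each unit, where Pb is the price buyers pay.
Supply in terms of Pb becomes Qs = -156 + 5.5(Pb + 16) = -68 + 5.5Pb. Setting this equal to demand: 460 - 5.5Pb = -68 + 5.5Pb, so Pb = 48.
Sellers receive Ps = 48 + 16 = 64; Q' = 460 − 5.5·48 = 196.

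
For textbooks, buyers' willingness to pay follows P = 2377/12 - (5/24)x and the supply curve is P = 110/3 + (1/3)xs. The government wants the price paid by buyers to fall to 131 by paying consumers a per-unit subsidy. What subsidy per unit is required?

At a buyer price of 131, quantity demanded is 950.8 − 4.8·131 = 322.
Sellers supply 322 only when they receive Ps = 110/3 + (1/3)·322 = 144.
s = Ps − Pb = 144 − 131 = 13.

Required subsidy s = 13 per unit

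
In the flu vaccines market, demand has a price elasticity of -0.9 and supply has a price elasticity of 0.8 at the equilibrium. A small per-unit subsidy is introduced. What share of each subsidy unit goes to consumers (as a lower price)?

Consumer share = 8/17

For a small subsidy around the equilibrium, the benefit split depends on the relative slopes, which at a point are proportional to the elasticities.
Buyer share = εs/(εs + |εd|) = 0.8/(0.8 + 0.9) = 8/17; seller share = |εd|/(εs + |εd|) = 9/17.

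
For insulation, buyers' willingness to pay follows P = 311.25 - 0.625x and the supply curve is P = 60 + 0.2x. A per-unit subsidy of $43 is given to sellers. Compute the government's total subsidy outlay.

Government cost = 46010/3

Pre-subsidy: 311.25 - 0.625x = 60 + 0.2x gives x* = 3350/11 and P* = 1330/11.
With the subsidy, sellers receive Ps = Pb + 43 for each unit, where Pb is the price buyers pay.
On the curves, Pb = 311.25 - 0.625x and Ps = 60 + 0.2x; the wedge Ps − Pb = 43 gives 60 + 0.2x − (311.25 - 0.625x) = 43, so x' = 1070/3.
Then Pb = 311.25 − 0.625·(1070/3) = 265/3 and Ps = 60 + 0.2·(1070/3) = 394/3.
Government outlay = subsidy × quantity = 43 × 1070/3 = 46010/3.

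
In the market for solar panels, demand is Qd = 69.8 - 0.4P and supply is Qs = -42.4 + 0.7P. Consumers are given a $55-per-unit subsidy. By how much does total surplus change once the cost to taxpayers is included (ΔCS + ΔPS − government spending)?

Pre-subsidy: 69.8 - 0.4P = -42.4 + 0.7P gives P* = 102, Q* = 29.
With the rebate, buyers effectively pay Pb = Ps − 55, where Ps is the price sellers receive.
Demand in terms of Ps becomes Qd = 69.8 − 0.4(Ps − 55) = 91.8 - 0.4Ps. Setting this equal to supply: 91.8 - 0.4Ps = -42.4 + 0.7Ps, so Ps = 122.
Buyers pay Pb = 122 − 55 = 67; Q' = -42.4 + 0.7·122 = 43.
ΔCS = ½(29 + 43)(102 − 67) = 1260; ΔPS = ½(29 + 43)(122 − 102) = 720.
Government spending = 55 × 43 = 2365.
Net change = 1260 + 720 − 2365 = -385. The loss equals the DWL triangle ½·55·14.

Net change in total surplus = -$385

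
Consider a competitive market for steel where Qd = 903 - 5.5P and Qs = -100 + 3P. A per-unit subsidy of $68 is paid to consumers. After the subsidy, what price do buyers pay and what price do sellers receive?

Pre-subsidy: 903 - 5.5P = -100 + 3P gives P* = 118, Q* = 254.
With the rebate, buyers effectively pay Pb = Ps − 68, where Ps is the price sellers receive.
Demand in terms of Ps becomes Qd = 903 − 5.5(Ps − 68) = 1277 - 5.5Ps. Setting this equal to supply: 1277 - 5.5Ps = -100 + 3Ps, so Ps = 162.
Buyers pay Pb = 162 − 68 = 94; Q' = -100 + 3·162 = 386.

Buyers pay $94; sellers receive $162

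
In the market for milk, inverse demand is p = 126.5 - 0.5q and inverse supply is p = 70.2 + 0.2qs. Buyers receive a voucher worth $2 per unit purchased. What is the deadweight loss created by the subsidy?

Pre-subsidy: 126.5 - 0.5q = 70.2 + 0.2q gives q* = 563/7 and p* = 604/7.
With the rebate, buyers effectively pay pb = ps − 2, where ps is the price sellers receive.
On the curves, pb = 126.5 - 0.5q and ps = 70.2 + 0.2q; the wedge ps − pb = 2 gives 70.2 + 0.2q − (126.5 - 0.5q) = 2, so q' = 583/7.
Then pb = 126.5 − 0.5·(583/7) = 594/7 and ps = 70.2 + 0.2·(583/7) = 608/7.
The subsidy expands output by 583/7 − 563/7 = 20/7 past the efficient level; on those units the gap between marginal cost and willingness to pay runs from 0 up to 2.
DWL = ½ × 2 × 20/7 = 20/7.

Deadweight loss = 20/7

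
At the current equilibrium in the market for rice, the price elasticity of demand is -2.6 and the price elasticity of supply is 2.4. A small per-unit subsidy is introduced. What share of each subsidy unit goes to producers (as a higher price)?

Producer share = 0.52

For a small subsidy around the equilibrium, the benefit split depends on the relative slopes, which at a point are proportional to the elasticities.
Buyer share = εs/(εs + |εd|) = 2.4/(2.4 + 2.6) = 0.48; seller share = |εd|/(εs + |εd|) = 0.52.
So producers capture 0.52 of the subsidy.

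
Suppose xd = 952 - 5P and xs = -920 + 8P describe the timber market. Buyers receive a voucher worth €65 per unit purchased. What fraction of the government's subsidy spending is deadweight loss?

Pre-subsidy: 952 - 5P = -920 + 8P gives P* = 144, x* = 232.
With the rebate, buyers effectively pay Pb = Ps − 65, where Ps is the price sellers receive.
Demand in terms of Ps becomes xd = 952 − 5(Ps − 65) = 1277 - 5Ps. Setting this equal to supply: 1277 - 5Ps = -920 + 8Ps, so Ps = 169.
Buyers pay Pb = 169 − 65 = 104; x' = -920 + 8·169 = 432.
ΔCS = ½(232 + 432)(144 − 104) = 13280; ΔPS = ½(232 + 432)(169 − 144) = 8300.
Government spending = 65 × 432 = 28080.
DWL = ½ × 65 × (432 − 232) = 6500; fraction = 6500 / 28080 = 25/108.

DWL / government spending = 25/108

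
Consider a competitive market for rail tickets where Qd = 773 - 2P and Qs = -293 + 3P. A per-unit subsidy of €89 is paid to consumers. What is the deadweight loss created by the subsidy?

Pre-subsidy: 773 - 2P = -293 + 3P gives P* = 213.2, Q* = 346.6.
With the rebate, buyers effectively pay Pb = Ps − 89, where Ps is the price sellers receive.
Demand in terms of Ps becomes Qd = 773 − 2(Ps − 89) = 951 - 2Ps. Setting this equal to supply: 951 - 2Ps = -293 + 3Ps, so Ps = 248.8.
Buyers pay Pb = 248.8 − 89 = 159.8; Q' = -293 + 3·248.8 = 453.4.
The subsidy expands output by 453.4 − 346.6 = 106.8 past the efficient level; on those units the gap between marginal cost and willingness to pay runs from 0 up to 89.
DWL = ½ × 89 × 106.8 = 4752.6.

Deadweight loss = €4752.6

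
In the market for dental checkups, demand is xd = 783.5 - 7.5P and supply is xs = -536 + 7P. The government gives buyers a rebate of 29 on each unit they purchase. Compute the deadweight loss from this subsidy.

Pre-subsidy: 783.5 - 7.5P = -536 + 7P gives P* = 91, x* = 101.
With the rebate, buyers effectively pay Pb = Ps − 29, where Ps is the price sellers receive.
Demand in terms of Ps becomes xd = 783.5 − 7.5(Ps − 29) = 1001 - 7.5Ps. Setting this equal to supply: 1001 - 7.5Ps = -536 + 7Ps, so Ps = 106.
Buyers pay Pb = 106 − 29 = 77; x' = -536 + 7·106 = 206.
The subsidy expands output by 206 − 101 = 105 past the efficient level; on those units the gap between marginal cost and willingness to pay runs from 0 up to 29.
DWL = ½ × 29 × 105 = 1522.5.

Deadweight loss = 1522.5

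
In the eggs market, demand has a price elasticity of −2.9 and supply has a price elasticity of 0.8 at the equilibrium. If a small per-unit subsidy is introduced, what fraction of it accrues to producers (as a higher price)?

For a small subsidy around the equilibrium, the benefit split depends on the relative slopes, which at a point are proportional to the elasticities.
Buyer share = εs/(εs + |εd|) = 0.8/(0.8 + 2.9) = 8/37; seller share = |εd|/(εs + |εd|) = 29/37.
So producers capture 29/37 of the subsidy.

Producer share = 29/37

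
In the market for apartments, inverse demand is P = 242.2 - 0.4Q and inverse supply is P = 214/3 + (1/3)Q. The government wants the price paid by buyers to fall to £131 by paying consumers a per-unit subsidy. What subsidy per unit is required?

At a buyer price of 131, quantity demanded is 605.5 − 2.5·131 = 278.
Sellers supply 278 only when they receive Ps = 214/3 + (1/3)·278 = 164.
s = Ps − Pb = 164 − 131 = 33.

Required subsidy s = £33 per unit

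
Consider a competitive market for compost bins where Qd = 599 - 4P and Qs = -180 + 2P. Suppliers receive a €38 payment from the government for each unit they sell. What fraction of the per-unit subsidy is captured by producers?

Producer share = 2/3

Pre-subsidy: 599 - 4P = -180 + 2P gives P* = 779/6, Q* = 239/3.
With the subsidy, sellers receive Ps = Pb + 38 for each unit, where Pb is the price buyers pay.
Supply in terms of Pb becomes Qs = -180 + 2(Pb + 38) = -104 + 2Pb. Setting this equal to demand: 599 - 4Pb = -104 + 2Pb, so Pb = 703/6.
Sellers receive Ps = 703/6 + 38 = 931/6; Q' = 599 − 4·(703/6) = 391/3.
Buyers' price falls by P* − Pb = 779/6 − 703/6 = 38/3; sellers' price rises by Ps − P* = 931/6 − 779/6 = 76/3.
So producers capture (76/3)/38 = 2/3 of each unit of subsidy.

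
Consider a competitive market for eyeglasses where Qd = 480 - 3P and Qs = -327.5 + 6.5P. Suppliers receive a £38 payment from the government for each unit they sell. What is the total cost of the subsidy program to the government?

Government cost = £11514

Pre-subsidy: 480 - 3P = -327.5 + 6.5P gives P* = 85, Q* = 225.
With the subsidy, sellers receive Ps = Pb + 38 for each unit, where Pb is the price buyers pay.
Supply in terms of Pb becomes Qs = -327.5 + 6.5(Pb + 38) = -80.5 + 6.5Pb. Setting this equal to demand: 480 - 3Pb = -80.5 + 6.5Pb, so Pb = 59.
Sellers receive Ps = 59 + 38 = 97; Q' = 480 − 3·59 = 303.
Government outlay = subsidy × quantity = 38 × 303 = 11514.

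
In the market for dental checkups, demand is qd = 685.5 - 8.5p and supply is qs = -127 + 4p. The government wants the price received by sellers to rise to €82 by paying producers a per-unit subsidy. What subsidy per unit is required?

Required subsidy s = €25 per unit

At a seller price of 82, quantity supplied is -127 + 4·82 = 201.
Buyers absorb 201 only when they pay pb with 685.5 − 8.5·pb = 201, i.e. pb = 57.
s = ps − pb = 82 − 57 = 25.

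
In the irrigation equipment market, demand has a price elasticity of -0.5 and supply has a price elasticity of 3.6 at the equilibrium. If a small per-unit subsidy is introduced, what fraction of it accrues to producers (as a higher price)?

Producer share = 5/41

For a small subsidy around the equilibrium, the benefit split depends on the relative slopes, which at a point are proportional to the elasticities.
Buyer share = εs/(εs + |εd|) = 3.6/(3.6 + 0.5) = 36/41; seller share = |εd|/(εs + |εd|) = 5/41.
So producers capture 5/41 of the subsidy.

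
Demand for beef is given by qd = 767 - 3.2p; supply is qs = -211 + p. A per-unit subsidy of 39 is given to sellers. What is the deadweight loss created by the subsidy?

Pre-subsidy: 767 - 3.2p = -211 + p gives p* = 1630/7, q* = 153/7.
With the subsidy, sellers receive ps = pb + 39 for each unit, where pb is the price buyers pay.
Supply in terms of pb becomes qs = -211 + 1(pb + 39) = -172 + pb. Setting this equal to demand: 767 - 3.2pb = -172 + pb, so pb = 1565/7.
Sellers receive ps = 1565/7 + 39 = 1838/7; q' = 767 − 3.2·(1565/7) = 361/7.
The subsidy expands output by 361/7 − 153/7 = 208/7 past the efficient level; on those units the gap between marginal cost and willingness to pay runs from 0 up to 39.
DWL = ½ × 39 × 208/7 = 4056/7.

Deadweight loss = 4056/7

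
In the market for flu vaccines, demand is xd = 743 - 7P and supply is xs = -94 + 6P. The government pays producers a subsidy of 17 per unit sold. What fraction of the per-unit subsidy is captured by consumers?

Consumer share = 6/13

Pre-subsidy: 743 - 7P = -94 + 6P gives P* = 837/13, x* = 3800/13.
With the subsidy, sellers receive Ps = Pb + 17 for each unit, where Pb is the price buyers pay.
Supply in terms of Pb becomes xs = -94 + 6(Pb + 17) = 8 + 6Pb. Setting this equal to demand: 743 - 7Pb = 8 + 6Pb, so Pb = 735/13.
Sellers receive Ps = 735/13 + 17 = 956/13; x' = 743 − 7·(735/13) = 4514/13.
Buyers' price falls by P* − Pb = 837/13 − 735/13 = 102/13; sellers' price rises by Ps − P* = 956/13 − 837/13 = 119/13.
So consumers capture (102/13)/17 = 6/13 of each unit of subsidy.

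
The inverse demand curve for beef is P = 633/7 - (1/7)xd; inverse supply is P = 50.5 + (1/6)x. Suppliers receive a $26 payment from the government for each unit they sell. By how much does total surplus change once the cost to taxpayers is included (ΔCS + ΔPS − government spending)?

Pre-subsidy: 633/7 - (1/7)x = 50.5 + (1/6)x gives x* = 129 and P* = 72.
With the subsidy, sellers receive Ps = Pb + 26 for each unit, where Pb is the price buyers pay.
On the curves, Pb = 633/7 - (1/7)x and Ps = 50.5 + (1/6)x; the wedge Ps − Pb = 26 gives 50.5 + (1/6)x − (633/7 - (1/7)x) = 26, so x' = 213.
Then Pb = 633/7 − (1/7)·213 = 60 and Ps = 50.5 + (1/6)·213 = 86.
ΔCS = ½(129 + 213)(72 − 60) = 2052; ΔPS = ½(129 + 213)(86 − 72) = 2394.
Government spending = 26 × 213 = 5538.
Net change = 2052 + 2394 − 5538 = -1092. The loss equals the DWL triangle ½·26·84.

Net change in total surplus = -$1092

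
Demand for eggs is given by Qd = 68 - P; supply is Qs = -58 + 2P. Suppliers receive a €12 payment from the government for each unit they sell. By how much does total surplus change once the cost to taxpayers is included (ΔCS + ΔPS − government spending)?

Net change in total surplus = -€48

Pre-subsidy: 68 - P = -58 + 2P gives P* = 42, Q* = 26.
With the subsidy, sellers receive Ps = Pb + 12 for each unit, where Pb is the price buyers pay.
Supply in terms of Pb becomes Qs = -58 + 2(Pb + 12) = -34 + 2Pb. Setting this equal to demand: 68 - Pb = -34 + 2Pb, so Pb = 34.
Sellers receive Ps = 34 + 12 = 46; Q' = 68 − 1·34 = 34.
ΔCS = ½(26 + 34)(42 − 34) = 240; ΔPS = ½(26 + 34)(46 − 42) = 120.
Government spending = 12 × 34 = 408.
Net change = 240 + 120 − 408 = -48. The loss equals the DWL triangle ½·12·8.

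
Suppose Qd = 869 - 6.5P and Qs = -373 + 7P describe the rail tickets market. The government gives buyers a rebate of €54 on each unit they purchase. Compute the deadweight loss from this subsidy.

Deadweight loss = €4914

Pre-subsidy: 869 - 6.5P = -373 + 7P gives P* = 92, Q* = 271.
With the rebate, buyers effectively pay Pb = Ps − 54, where Ps is the price sellers receive.
Demand in terms of Ps becomes Qd = 869 − 6.5(Ps − 54) = 1220 - 6.5Ps. Setting this equal to supply: 1220 - 6.5Ps = -373 + 7Ps, so Ps = 118.
Buyers pay Pb = 118 − 54 = 64; Q' = -373 + 7·118 = 453.
The subsidy expands output by 453 − 271 = 182 past the efficient level; on those units the gap between marginal cost and willingness to pay runs from 0 up to 54.
DWL = ½ × 54 × 182 = 4914.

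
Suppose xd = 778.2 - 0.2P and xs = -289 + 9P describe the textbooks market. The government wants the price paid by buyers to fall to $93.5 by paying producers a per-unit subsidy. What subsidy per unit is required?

At a buyer price of 93.5, quantity demanded is 778.2 − 0.2·93.5 = 759.5.
Sellers supply 759.5 only when they receive Ps with -289 + 9·Ps = 759.5, i.e. Ps = 116.5.
s = Ps − Pb = 116.5 − 93.5 = 23.

Required subsidy s = $23 per unit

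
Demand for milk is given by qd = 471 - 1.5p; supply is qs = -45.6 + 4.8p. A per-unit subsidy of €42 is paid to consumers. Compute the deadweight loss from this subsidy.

Deadweight loss = €1008

Pre-subsidy: 471 - 1.5p = -45.6 + 4.8p gives p* = 82, q* = 348.
With the rebate, buyers effectively pay pb = ps − 42, where ps is the price sellers receive.
Demand in terms of ps becomes qd = 471 − 1.5(ps − 42) = 534 - 1.5ps. Setting this equal to supply: 534 - 1.5ps = -45.6 + 4.8ps, so ps = 92.
Buyers pay pb = 92 − 42 = 50; q' = -45.6 + 4.8·92 = 396.
The subsidy expands output by 396 − 348 = 48 past the efficient level; on those units the gap between marginal cost and willingness to pay runs from 0 up to 42.
DWL = ½ × 42 × 48 = 1008.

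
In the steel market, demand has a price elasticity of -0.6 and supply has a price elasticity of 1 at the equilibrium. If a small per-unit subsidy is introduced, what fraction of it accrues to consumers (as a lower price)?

Consumer share = 0.625

For a small subsidy around the equilibrium, the benefit split depends on the relative slopes, which at a point are proportional to the elasticities.
Buyer share = εs/(εs + |εd|) = 1/(1 + 0.6) = 0.625; seller share = |εd|/(εs + |εd|) = 0.375.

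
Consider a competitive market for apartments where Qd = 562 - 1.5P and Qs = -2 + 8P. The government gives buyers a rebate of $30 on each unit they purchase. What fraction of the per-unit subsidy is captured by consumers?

Consumer share = 16/19

Pre-subsidy: 562 - 1.5P = -2 + 8P gives P* = 1128/19, Q* = 8986/19.
With the rebate, buyers effectively pay Pb = Ps − 30, where Ps is the price sellers receive.
Demand in terms of Ps becomes Qd = 562 − 1.5(Ps − 30) = 607 - 1.5Ps. Setting this equal to supply: 607 - 1.5Ps = -2 + 8Ps, so Ps = 1218/19.
Buyers pay Pb = 1218/19 − 30 = 648/19; Q' = -2 + 8·(1218/19) = 9706/19.
Buyers' price falls by P* − Pb = 1128/19 − 648/19 = 480/19; sellers' price rises by Ps − P* = 1218/19 − 1128/19 = 90/19.
So consumers capture (480/19)/30 = 16/19 of each unit of subsidy.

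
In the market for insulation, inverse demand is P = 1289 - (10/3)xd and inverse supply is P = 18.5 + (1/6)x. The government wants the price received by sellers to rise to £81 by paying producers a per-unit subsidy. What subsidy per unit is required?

At a seller price of 81, quantity supplied is -111 + 6·81 = 375.
Buyers absorb 375 only when they pay Pb = 1289 − (10/3)·375 = 39.
s = Ps − Pb = 81 − 39 = 42.

Required subsidy s = £42 per unit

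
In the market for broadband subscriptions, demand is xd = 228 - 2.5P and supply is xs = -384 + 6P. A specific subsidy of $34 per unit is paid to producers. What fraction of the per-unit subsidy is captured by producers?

Producer share = 5/17

Pre-subsidy: 228 - 2.5P = -384 + 6P gives P* = 72, x* = 48.
With the subsidy, sellers receive Ps = Pb + 34 for each unit, where Pb is the price buyers pay.
Supply in terms of Pb becomes xs = -384 + 6(Pb + 34) = -180 + 6Pb. Setting this equal to demand: 228 - 2.5Pb = -180 + 6Pb, so Pb = 48.
Sellers receive Ps = 48 + 34 = 82; x' = 228 − 2.5·48 = 108.
Buyers' price falls by P* − Pb = 72 − 48 = 24; sellers' price rises by Ps − P* = 82 − 72 = 10.
So producers capture 10/34 = 5/17 of each unit of subsidy.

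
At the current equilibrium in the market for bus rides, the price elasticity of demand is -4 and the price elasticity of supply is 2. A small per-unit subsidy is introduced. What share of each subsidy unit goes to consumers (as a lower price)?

For a small subsidy around the equilibrium, the benefit split depends on the relative slopes, which at a point are proportional to the elasticities.
Buyer share = εs/(εs + |εd|) = 2/(2 + 4) = 1/3; seller share = |εd|/(εs + |εd|) = 2/3.

Consumer share = 1/3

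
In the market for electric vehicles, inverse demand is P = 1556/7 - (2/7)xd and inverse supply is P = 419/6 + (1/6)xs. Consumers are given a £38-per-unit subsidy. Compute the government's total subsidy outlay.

Government cost = £15998

Pre-subsidy: 1556/7 - (2/7)x = 419/6 + (1/6)x gives x* = 337 and P* = 126.
With the rebate, buyers effectively pay Pb = Ps − 38, where Ps is the price sellers receive.
On the curves, Pb = 1556/7 - (2/7)x and Ps = 419/6 + (1/6)x; the wedge Ps − Pb = 38 gives 419/6 + (1/6)x − (1556/7 - (2/7)x) = 38, so x' = 421.
Then Pb = 1556/7 − (2/7)·421 = 102 and Ps = 419/6 + (1/6)·421 = 140.
Government outlay = subsidy × quantity = 38 × 421 = 15998.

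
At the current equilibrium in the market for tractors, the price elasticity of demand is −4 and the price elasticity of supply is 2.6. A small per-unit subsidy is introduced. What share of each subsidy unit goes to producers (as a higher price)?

For a small subsidy around the equilibrium, the benefit split depends on the relative slopes, which at a point are proportional to the elasticities.
Buyer share = εs/(εs + |εd|) = 2.6/(2.6 + 4) = 13/33; seller share = |εd|/(εs + |εd|) = 20/33.
So producers capture 20/33 of the subsidy.

Producer share = 20/33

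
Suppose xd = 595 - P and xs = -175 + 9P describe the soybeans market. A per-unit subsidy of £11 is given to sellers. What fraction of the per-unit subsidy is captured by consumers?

Pre-subsidy: 595 - P = -175 + 9P gives P* = 77, x* = 518.
With the subsidy, sellers receive Ps = Pb + 11 for each unit, where Pb is the price buyers pay.
Supply in terms of Pb becomes xs = -175 + 9(Pb + 11) = -76 + 9Pb. Setting this equal to demand: 595 - Pb = -76 + 9Pb, so Pb = 67.1.
Sellers receive Ps = 67.1 + 11 = 78.1; x' = 595 − 1·67.1 = 527.9.
Buyers' price falls by P* − Pb = 77 − 67.1 = 9.9; sellers' price rises by Ps − P* = 78.1 − 77 = 1.1.
So consumers capture 9.9/11 = 0.9 of each unit of subsidy.

Consumer share = 0.9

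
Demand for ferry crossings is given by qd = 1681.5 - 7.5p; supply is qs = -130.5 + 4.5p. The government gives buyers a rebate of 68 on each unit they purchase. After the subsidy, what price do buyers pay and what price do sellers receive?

Buyers pay 125.5; sellers receive 193.5

Pre-subsidy: 1681.5 - 7.5p = -130.5 + 4.5p gives p* = 151, q* = 549.
With the rebate, buyers effectively pay pb = ps − 68, where ps is the price sellers receive.
Demand in terms of ps becomes qd = 1681.5 − 7.5(ps − 68) = 2191.5 - 7.5ps. Setting this equal to supply: 2191.5 - 7.5ps = -130.5 + 4.5ps, so ps = 193.5.
Buyers pay pb = 193.5 − 68 = 125.5; q' = -130.5 + 4.5·193.5 = 740.25.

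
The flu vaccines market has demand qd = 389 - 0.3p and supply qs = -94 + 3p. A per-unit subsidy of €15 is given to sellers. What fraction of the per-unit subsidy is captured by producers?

Pre-subsidy: 389 - 0.3p = -94 + 3p gives p* = 1610/11, q* = 3796/11.
With the subsidy, sellers receive ps = pb + 15 for each unit, where pb is the price buyers pay.
Supply in terms of pb becomes qs = -94 + 3(pb + 15) = -49 + 3pb. Setting this equal to demand: 389 - 0.3pb = -49 + 3pb, so pb = 1460/11.
Sellers receive ps = 1460/11 + 15 = 1625/11; q' = 389 − 0.3·(1460/11) = 3841/11.
Buyers' price falls by p* − pb = 1610/11 − 1460/11 = 150/11; sellers' price rises by ps − p* = 1625/11 − 1610/11 = 15/11.
So producers capture (15/11)/15 = 1/11 of each unit of subsidy.

Producer share = 1/11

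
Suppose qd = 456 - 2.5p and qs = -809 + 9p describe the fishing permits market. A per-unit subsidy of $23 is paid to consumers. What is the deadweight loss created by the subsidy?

Deadweight loss = $517.5

Pre-subsidy: 456 - 2.5p = -809 + 9p gives p* = 110, q* = 181.
With the rebate, buyers effectively pay pb = ps − 23, where ps is the price sellers receive.
Demand in terms of ps becomes qd = 456 − 2.5(ps − 23) = 513.5 - 2.5ps. Setting this equal to supply: 513.5 - 2.5ps = -809 + 9ps, so ps = 115.
Buyers pay pb = 115 − 23 = 92; q' = -809 + 9·115 = 226.
The subsidy expands output by 226 − 181 = 45 past the efficient level; on those units the gap between marginal cost and willingness to pay runs from 0 up to 23.
DWL = ½ × 23 × 45 = 517.5.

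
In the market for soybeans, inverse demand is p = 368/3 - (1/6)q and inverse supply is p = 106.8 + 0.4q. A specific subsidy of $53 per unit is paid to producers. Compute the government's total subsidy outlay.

Government cost = 109498/17

Pre-subsidy: 368/3 - (1/6)q = 106.8 + 0.4q gives q* = 28 and p* = 118.
With the subsidy, sellers receive ps = pb + 53 for each unit, where pb is the price buyers pay.
On the curves, pb = 368/3 - (1/6)q and ps = 106.8 + 0.4q; the wedge ps − pb = 53 gives 106.8 + 0.4q − (368/3 - (1/6)q) = 53, so q' = 2066/17.
Then pb = 368/3 − (1/6)·(2066/17) = 1741/17 and ps = 106.8 + 0.4·(2066/17) = 2642/17.
Government outlay = subsidy × quantity = 53 × 2066/17 = 109498/17.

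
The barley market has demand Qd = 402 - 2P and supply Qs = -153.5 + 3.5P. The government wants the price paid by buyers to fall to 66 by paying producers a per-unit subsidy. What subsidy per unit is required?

At a buyer price of 66, quantity demanded is 402 − 2·66 = 270.
Sellers supply 270 only when they receive Ps with -153.5 + 3.5·Ps = 270, i.e. Ps = 121.
s = Ps − Pb = 121 − 66 = 55.

Required subsidy s = 55 per unit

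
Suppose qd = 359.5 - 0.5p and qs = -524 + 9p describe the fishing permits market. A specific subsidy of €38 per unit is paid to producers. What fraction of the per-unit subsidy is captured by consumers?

Pre-subsidy: 359.5 - 0.5p = -524 + 9p gives p* = 93, q* = 313.
With the subsidy, sellers receive ps = pb + 38 for each unit, where pb is the price buyers pay.
Supply in terms of pb becomes qs = -524 + 9(pb + 38) = -182 + 9pb. Setting this equal to demand: 359.5 - 0.5pb = -182 + 9pb, so pb = 57.
Sellers receive ps = 57 + 38 = 95; q' = 359.5 − 0.5·57 = 331.
Buyers' price falls by p* − pb = 93 − 57 = 36; sellers' price rises by ps − p* = 95 − 93 = 2.
So consumers capture 36/38 = 18/19 of each unit of subsidy.

Consumer share = 18/19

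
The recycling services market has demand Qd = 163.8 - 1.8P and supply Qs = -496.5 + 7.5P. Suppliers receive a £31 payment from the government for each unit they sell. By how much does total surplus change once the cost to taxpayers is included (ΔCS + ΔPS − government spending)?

Net change in total surplus = -£697.5

Pre-subsidy: 163.8 - 1.8P = -496.5 + 7.5P gives P* = 71, Q* = 36.
With the subsidy, sellers receive Ps = Pb + 31 for each unit, where Pb is the price buyers pay.
Supply in terms of Pb becomes Qs = -496.5 + 7.5(Pb + 31) = -264 + 7.5Pb. Setting this equal to demand: 163.8 - 1.8Pb = -264 + 7.5Pb, so Pb = 46.
Sellers receive Ps = 46 + 31 = 77; Q' = 163.8 − 1.8·46 = 81.
ΔCS = ½(36 + 81)(71 − 46) = 1462.5; ΔPS = ½(36 + 81)(77 − 71) = 351.
Government spending = 31 × 81 = 2511.
Net change = 1462.5 + 351 − 2511 = -697.5. The loss equals the DWL triangle ½·31·45.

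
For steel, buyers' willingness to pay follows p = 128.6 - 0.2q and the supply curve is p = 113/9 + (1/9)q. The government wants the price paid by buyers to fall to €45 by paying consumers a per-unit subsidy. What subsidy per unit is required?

At a buyer price of 45, quantity demanded is 643 − 5·45 = 418.
Sellers supply 418 only when they receive ps = 113/9 + (1/9)·418 = 59.
s = ps − pb = 59 − 45 = 14.

Required subsidy s = €14 per unit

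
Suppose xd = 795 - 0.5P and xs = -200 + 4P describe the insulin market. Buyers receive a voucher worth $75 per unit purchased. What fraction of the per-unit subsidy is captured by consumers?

Consumer share = 8/9

Pre-subsidy: 795 - 0.5P = -200 + 4P gives P* = 1990/9, x* = 6160/9.
With the rebate, buyers effectively pay Pb = Ps − 75, where Ps is the price sellers receive.
Demand in terms of Ps becomes xd = 795 − 0.5(Ps − 75) = 832.5 - 0.5Ps. Setting this equal to supply: 832.5 - 0.5Ps = -200 + 4Ps, so Ps = 2065/9.
Buyers pay Pb = 2065/9 − 75 = 1390/9; x' = -200 + 4·(2065/9) = 6460/9.
Buyers' price falls by P* − Pb = 1990/9 − 1390/9 = 200/3; sellers' price rises by Ps − P* = 2065/9 − 1990/9 = 25/3.
So consumers capture (200/3)/75 = 8/9 of each unit of subsidy.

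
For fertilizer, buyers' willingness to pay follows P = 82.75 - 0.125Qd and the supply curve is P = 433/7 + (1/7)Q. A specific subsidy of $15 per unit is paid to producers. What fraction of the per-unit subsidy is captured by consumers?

Consumer share = 7/15

Pre-subsidy: 82.75 - 0.125Q = 433/7 + (1/7)Q gives Q* = 78 and P* = 73.
With the subsidy, sellers receive Ps = Pb + 15 for each unit, where Pb is the price buyers pay.
On the curves, Pb = 82.75 - 0.125Q and Ps = 433/7 + (1/7)Q; the wedge Ps − Pb = 15 gives 433/7 + (1/7)Q − (82.75 - 0.125Q) = 15, so Q' = 134.
Then Pb = 82.75 − 0.125·134 = 66 and Ps = 433/7 + (1/7)·134 = 81.
Buyers' price falls by P* − Pb = 73 − 66 = 7; sellers' price rises by Ps − P* = 81 − 73 = 8.
So consumers capture 7/15 = 7/15 of each unit of subsidy.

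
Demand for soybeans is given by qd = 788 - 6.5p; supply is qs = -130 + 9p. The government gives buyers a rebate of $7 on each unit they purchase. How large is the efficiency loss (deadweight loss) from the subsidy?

Pre-subsidy: 788 - 6.5p = -130 + 9p gives p* = 1836/31, q* = 12494/31.
With the rebate, buyers effectively pay pb = ps − 7, where ps is the price sellers receive.
Demand in terms of ps becomes qd = 788 − 6.5(ps − 7) = 833.5 - 6.5ps. Setting this equal to supply: 833.5 - 6.5ps = -130 + 9ps, so ps = 1927/31.
Buyers pay pb = 1927/31 − 7 = 1710/31; q' = -130 + 9·(1927/31) = 13313/31.
The subsidy expands output by 13313/31 − 12494/31 = 819/31 past the efficient level; on those units the gap between marginal cost and willingness to pay runs from 0 up to 7.
DWL = ½ × 7 × 819/31 = 5733/62.

Deadweight loss = 5733/62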